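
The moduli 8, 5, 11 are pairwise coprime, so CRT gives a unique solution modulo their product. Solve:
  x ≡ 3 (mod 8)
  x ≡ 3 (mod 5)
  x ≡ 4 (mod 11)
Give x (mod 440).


Moduli 8, 5, 11 are pairwise coprime; by CRT there is a unique solution modulo M = 8 · 5 · 11 = 440.
Solve pairwise, accumulating the modulus:
  Start with x ≡ 3 (mod 8).
  Combine with x ≡ 3 (mod 5): since gcd(8, 5) = 1, we get a unique residue mod 40.
    Write x = 3 + 8·t and substitute into x ≡ 3 (mod 5): 8·t ≡ 3 − 3 = 0 (mod 5).
    Reduce coefficients mod 5: 3·t ≡ 0 (mod 5).
    The inverse of 3 mod 5 is 2 (since 3·2 = 6 = 1·5 + 1), so t ≡ 2·0 = 0 ≡ 0 (mod 5).
    Then x = 3 + 8·0 = 3, valid modulo lcm(8, 5) = 40: x ≡ 3 (mod 40).
  Combine with x ≡ 4 (mod 11): since gcd(40, 11) = 1, we get a unique residue mod 440.
    Write x = 3 + 40·t and substitute into x ≡ 4 (mod 11): 40·t ≡ 4 − 3 = 1 (mod 11).
    Reduce coefficients mod 11: 7·t ≡ 1 (mod 11).
    The inverse of 7 mod 11 is 8 (since 7·8 = 56 = 5·11 + 1), so t ≡ 8·1 = 8 ≡ 8 (mod 11).
    Then x = 3 + 40·8 = 323, valid modulo lcm(40, 11) = 440: x ≡ 323 (mod 440).
Verify: 323 mod 8 = 3 ✓, 323 mod 5 = 3 ✓, 323 mod 11 = 4 ✓.

x ≡ 323 (mod 440).


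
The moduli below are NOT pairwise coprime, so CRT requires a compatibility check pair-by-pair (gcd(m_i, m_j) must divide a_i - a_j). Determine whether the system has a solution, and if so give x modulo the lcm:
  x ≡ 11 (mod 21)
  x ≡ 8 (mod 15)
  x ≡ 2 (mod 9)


Moduli 21, 15, 9 are not pairwise coprime, so CRT works modulo lcm(m_i) when all pairwise compatibility conditions hold.
Pairwise compatibility: gcd(m_i, m_j) must divide a_i - a_j for every pair.
Merge one congruence at a time:
  Start: x ≡ 11 (mod 21).
  Combine with x ≡ 8 (mod 15): gcd(21, 15) = 3; 8 - 11 = -3, which IS divisible by 3, so compatible.
    Write x = 11 + 21·t and substitute into x ≡ 8 (mod 15): 21·t ≡ 8 − 11 = -3 (mod 15).
    Divide the congruence (and modulus) by g = 3: 7·t ≡ -1 (mod 5).
    Reduce coefficients mod 5: 2·t ≡ 4 (mod 5).
    The inverse of 2 mod 5 is 3 (since 2·3 = 6 = 1·5 + 1), so t ≡ 3·4 = 12 ≡ 2 (mod 5).
    Then x = 11 + 21·2 = 53, valid modulo lcm(21, 15) = 105: x ≡ 53 (mod 105).
  Combine with x ≡ 2 (mod 9): gcd(105, 9) = 3; 2 - 53 = -51, which IS divisible by 3, so compatible.
    Write x = 53 + 105·t and substitute into x ≡ 2 (mod 9): 105·t ≡ 2 − 53 = -51 (mod 9).
    Divide the congruence (and modulus) by g = 3: 35·t ≡ -17 (mod 3).
    Reduce coefficients mod 3: 2·t ≡ 1 (mod 3).
    The inverse of 2 mod 3 is 2 (since 2·2 = 4 = 1·3 + 1), so t ≡ 2·1 = 2 ≡ 2 (mod 3).
    Then x = 53 + 105·2 = 263, valid modulo lcm(105, 9) = 315: x ≡ 263 (mod 315).
Verify: 263 mod 21 = 11, 263 mod 15 = 8, 263 mod 9 = 2.

x ≡ 263 (mod 315).


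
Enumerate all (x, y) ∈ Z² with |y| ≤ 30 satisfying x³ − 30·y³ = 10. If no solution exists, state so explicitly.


The equation is x³ - 30y³ = 10. For fixed y, x³ = 30·y³ + 10, so a solution requires the RHS to be a perfect cube.
Strategy: iterate y from -30 to 30, compute RHS = 30·y³ + 10, and check whether it is a (positive or negative) perfect cube.
Check small values of y:
  y = 0: RHS = 10 is not a perfect cube.
  y = 1: RHS = 40 is not a perfect cube.
  y = -1: RHS = -20 is not a perfect cube.
  y = 2: RHS = 250 is not a perfect cube.
  y = -2: RHS = -230 is not a perfect cube.
  y = 3: RHS = 820 is not a perfect cube.
  y = -3: RHS = -800 is not a perfect cube.
Continuing the search up to |y| = 30 finds no solutions either.
No (x, y) in the scanned range satisfies the equation.

No integer solutions with |y| ≤ 30.


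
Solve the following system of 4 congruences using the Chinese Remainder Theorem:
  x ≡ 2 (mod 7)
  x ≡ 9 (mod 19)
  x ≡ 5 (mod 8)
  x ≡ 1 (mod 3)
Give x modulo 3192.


Product of moduli M = 7 · 19 · 8 · 3 = 3192.
Merge one congruence at a time:
  Start: x ≡ 2 (mod 7).
  Combine with x ≡ 9 (mod 19); new modulus lcm = 133.
    Write x = 2 + 7·t and substitute into x ≡ 9 (mod 19): 7·t ≡ 9 − 2 = 7 (mod 19).
    The inverse of 7 mod 19 is 11 (since 7·11 = 77 = 4·19 + 1), so t ≡ 11·7 = 77 ≡ 1 (mod 19).
    Then x = 2 + 7·1 = 9, valid modulo lcm(7, 19) = 133: x ≡ 9 (mod 133).
  Combine with x ≡ 5 (mod 8); new modulus lcm = 1064.
    Write x = 9 + 133·t and substitute into x ≡ 5 (mod 8): 133·t ≡ 5 − 9 = -4 (mod 8).
    Reduce coefficients mod 8: 5·t ≡ 4 (mod 8).
    The inverse of 5 mod 8 is 5 (since 5·5 = 25 = 3·8 + 1), so t ≡ 5·4 = 20 ≡ 4 (mod 8).
    Then x = 9 + 133·4 = 541, valid modulo lcm(133, 8) = 1064: x ≡ 541 (mod 1064).
  Combine with x ≡ 1 (mod 3); new modulus lcm = 3192.
    Write x = 541 + 1064·t and substitute into x ≡ 1 (mod 3): 1064·t ≡ 1 − 541 = -540 (mod 3).
    Reduce coefficients mod 3: 2·t ≡ 0 (mod 3).
    The inverse of 2 mod 3 is 2 (since 2·2 = 4 = 1·3 + 1), so t ≡ 2·0 = 0 ≡ 0 (mod 3).
    Then x = 541 + 1064·0 = 541, valid modulo lcm(1064, 3) = 3192: x ≡ 541 (mod 3192).
Verify against each original: 541 mod 7 = 2, 541 mod 19 = 9, 541 mod 8 = 5, 541 mod 3 = 1.

x ≡ 541 (mod 3192).


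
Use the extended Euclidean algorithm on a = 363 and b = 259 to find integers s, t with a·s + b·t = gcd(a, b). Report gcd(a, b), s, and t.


Euclidean algorithm on (363, 259) — divide until remainder is 0:
  363 = 1 · 259 + 104
  259 = 2 · 104 + 51
  104 = 2 · 51 + 2
  51 = 25 · 2 + 1
  2 = 2 · 1 + 0
gcd(363, 259) = 1.
Track Bezout coefficients alongside the remainders: start with r₀ = 363 = a·1 + b·0 (s = 1, t = 0) and r₁ = 259 = a·0 + b·1 (s = 0, t = 1); each new remainder r_{k+1} = r_{k-1} − q_k·r_k inherits s_{k+1} = s_{k-1} − q_k·s_k, t_{k+1} = t_{k-1} − q_k·t_k, so r_k = a·s_k + b·t_k at every step:
  q = 1: r = 104, s = 1 − 1·0 = 1, t = 0 − 1·1 = -1  (check: 363·1 + 259·(-1) = 104)
  q = 2: r = 51, s = 0 − 2·1 = -2, t = 1 − 2·(-1) = 3  (check: 363·(-2) + 259·3 = 51)
  q = 2: r = 2, s = 1 − 2·(-2) = 5, t = -1 − 2·3 = -7  (check: 363·5 + 259·(-7) = 2)
  q = 25: r = 1, s = -2 − 25·5 = -127, t = 3 − 25·(-7) = 178  (check: 363·(-127) + 259·178 = 1)
The row with r = 1 (the gcd) gives the Bezout coefficients s = -127, t = 178.
Result: 363 · (-127) + 259 · (178) = 1.

gcd(363, 259) = 1; s = -127, t = 178 (check: 363·(-127) + 259·178 = 1).


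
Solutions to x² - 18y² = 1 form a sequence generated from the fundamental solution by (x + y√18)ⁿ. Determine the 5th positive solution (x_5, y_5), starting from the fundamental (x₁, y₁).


Step 1: Find the fundamental solution (x₁, y₁) of x² - 18y² = 1.
  Expand √18 as a continued fraction. a₀ = ⌊√18⌋ = 4; iterate m_{k+1} = d_k·a_k − m_k, d_{k+1} = (18 − m_{k+1}²)/d_k, a_{k+1} = ⌊(a₀ + m_{k+1})/d_{k+1}⌋ (starting m₀ = 0, d₀ = 1), with convergents p_k = a_k·p_{k-1} + p_{k-2}, q_k = a_k·q_{k-1} + q_{k-2} (p₋₁ = 1, q₋₁ = 0):
  k = 0: a₀ = 4; p₀/q₀ = 4/1; p₀² − 18·q₀² = 16 − 18 = -2.
  k = 1: m = 4, d = 2, a = ⌊(4 + 4)/2⌋ = 4; p/q = (4·4 + 1)/(4·1 + 0) = 17/4; p² − 18·q² = 289 − 288 = 1.
  The first convergent with p² − 18·q² = 1 gives the fundamental solution (x₁, y₁) = (17, 4).
Step 2: Apply the recurrence (x_{n+1}, y_{n+1}) = (x₁x_n + 18y₁y_n, x₁y_n + y₁x_n) repeatedly.
  From (x_1, y_1) = (17, 4): x_2 = 17·17 + 18·4·4 = 577; y_2 = 17·4 + 4·17 = 136.
  From (x_2, y_2) = (577, 136): x_3 = 17·577 + 18·4·136 = 19601; y_3 = 17·136 + 4·577 = 4620.
  From (x_3, y_3) = (19601, 4620): x_4 = 17·19601 + 18·4·4620 = 665857; y_4 = 17·4620 + 4·19601 = 156944.
  From (x_4, y_4) = (665857, 156944): x_5 = 17·665857 + 18·4·156944 = 22619537; y_5 = 17·156944 + 4·665857 = 5331476.
Step 3: Verify x_5² - 18·y_5² = 511643454094369 - 511643454094368 = 1 (should be 1). ✓

(x_1, y_1) = (17, 4); (x_5, y_5) = (22619537, 5331476).


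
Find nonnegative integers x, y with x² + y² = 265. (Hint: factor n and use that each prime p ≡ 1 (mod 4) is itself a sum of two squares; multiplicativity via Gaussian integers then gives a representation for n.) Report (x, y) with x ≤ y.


Step 1: Factor n = 265 = 5 · 53.
Step 2: Check the mod-4 condition on each prime factor: 5 ≡ 1 (mod 4), exponent 1; 53 ≡ 1 (mod 4), exponent 1.
All primes ≡ 3 (mod 4) appear to even exponent (or don't appear), so by the two-squares theorem n IS expressible as a sum of two squares.
Step 3: Build a representation. Here n = 5 · 53 is a product of primes ≡ 1 (mod 4). Each prime p ≡ 1 (mod 4) is itself a sum of two squares; find a² by testing p − a² for a perfect square:
  5: 5 − 1² = 4 = 2² ⇒ 5 = 1² + 2².
  53: 53 − 1² = 52, 53 − 2² = 49 = 7² ⇒ 53 = 2² + 7².
  Combine using the Brahmagupta–Fibonacci identity (a² + b²)(c² + d²) = (ac − bd)² + (ad + bc)² = (ac + bd)² + (ad − bc)²:
  5 · 53 = 265: from (1² + 2²)(2² + 7²), take (1·2 − 2·7, 1·7 + 2·2) = (2 − 14, 7 + 4) = (-12, 11); dropping signs (only squares matter) gives (12, 11); check 12² + 11² = 144 + 121 = 265 ✓.
Step 4: Order so x ≤ y and verify: 11² + 12² = 121 + 144 = 265 = n. ✓

n = 265 = 11² + 12² (one valid representation with x ≤ y).


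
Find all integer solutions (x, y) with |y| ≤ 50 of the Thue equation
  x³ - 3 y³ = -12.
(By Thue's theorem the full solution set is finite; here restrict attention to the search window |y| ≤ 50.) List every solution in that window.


The equation is x³ - 3y³ = -12. For fixed y, x³ = 3·y³ − 12, so a solution requires the RHS to be a perfect cube.
Strategy: iterate y from -50 to 50, compute RHS = 3·y³ − 12, and check whether it is a (positive or negative) perfect cube.
Check small values of y:
  y = 0: RHS = -12 is not a perfect cube.
  y = 1: RHS = -9 is not a perfect cube.
  y = -1: RHS = -15 is not a perfect cube.
  y = 2: RHS = 12 is not a perfect cube.
  y = -2: RHS = -36 is not a perfect cube.
  y = 3: RHS = 69 is not a perfect cube.
  y = -3: RHS = -93 is not a perfect cube.
Continuing the search up to |y| = 50 finds no solutions either.
No (x, y) in the scanned range satisfies the equation.

No integer solutions with |y| ≤ 50.


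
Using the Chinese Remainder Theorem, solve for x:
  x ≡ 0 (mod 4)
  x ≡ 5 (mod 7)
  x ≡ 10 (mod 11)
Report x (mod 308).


Moduli 4, 7, 11 are pairwise coprime; by CRT there is a unique solution modulo M = 4 · 7 · 11 = 308.
Solve pairwise, accumulating the modulus:
  Start with x ≡ 0 (mod 4).
  Combine with x ≡ 5 (mod 7): since gcd(4, 7) = 1, we get a unique residue mod 28.
    Write x = 0 + 4·t and substitute into x ≡ 5 (mod 7): 4·t ≡ 5 − 0 = 5 (mod 7).
    The inverse of 4 mod 7 is 2 (since 4·2 = 8 = 1·7 + 1), so t ≡ 2·5 = 10 ≡ 3 (mod 7).
    Then x = 0 + 4·3 = 12, valid modulo lcm(4, 7) = 28: x ≡ 12 (mod 28).
  Combine with x ≡ 10 (mod 11): since gcd(28, 11) = 1, we get a unique residue mod 308.
    Write x = 12 + 28·t and substitute into x ≡ 10 (mod 11): 28·t ≡ 10 − 12 = -2 (mod 11).
    Reduce coefficients mod 11: 6·t ≡ 9 (mod 11).
    The inverse of 6 mod 11 is 2 (since 6·2 = 12 = 1·11 + 1), so t ≡ 2·9 = 18 ≡ 7 (mod 11).
    Then x = 12 + 28·7 = 208, valid modulo lcm(28, 11) = 308: x ≡ 208 (mod 308).
Verify: 208 mod 4 = 0 ✓, 208 mod 7 = 5 ✓, 208 mod 11 = 10 ✓.

x ≡ 208 (mod 308).


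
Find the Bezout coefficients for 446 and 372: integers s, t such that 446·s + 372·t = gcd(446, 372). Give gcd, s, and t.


Euclidean algorithm on (446, 372) — divide until remainder is 0:
  446 = 1 · 372 + 74
  372 = 5 · 74 + 2
  74 = 37 · 2 + 0
gcd(446, 372) = 2.
Track Bezout coefficients alongside the remainders: start with r₀ = 446 = a·1 + b·0 (s = 1, t = 0) and r₁ = 372 = a·0 + b·1 (s = 0, t = 1); each new remainder r_{k+1} = r_{k-1} − q_k·r_k inherits s_{k+1} = s_{k-1} − q_k·s_k, t_{k+1} = t_{k-1} − q_k·t_k, so r_k = a·s_k + b·t_k at every step:
  q = 1: r = 74, s = 1 − 1·0 = 1, t = 0 − 1·1 = -1  (check: 446·1 + 372·(-1) = 74)
  q = 5: r = 2, s = 0 − 5·1 = -5, t = 1 − 5·(-1) = 6  (check: 446·(-5) + 372·6 = 2)
The row with r = 2 (the gcd) gives the Bezout coefficients s = -5, t = 6.
Result: 446 · (-5) + 372 · (6) = 2.

gcd(446, 372) = 2; s = -5, t = 6 (check: 446·(-5) + 372·6 = 2).


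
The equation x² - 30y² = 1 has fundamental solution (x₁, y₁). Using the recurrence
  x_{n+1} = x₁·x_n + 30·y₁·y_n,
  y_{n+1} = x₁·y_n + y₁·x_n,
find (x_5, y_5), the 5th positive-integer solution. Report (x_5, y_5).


Step 1: Find the fundamental solution (x₁, y₁) of x² - 30y² = 1.
  Expand √30 as a continued fraction. a₀ = ⌊√30⌋ = 5; iterate m_{k+1} = d_k·a_k − m_k, d_{k+1} = (30 − m_{k+1}²)/d_k, a_{k+1} = ⌊(a₀ + m_{k+1})/d_{k+1}⌋ (starting m₀ = 0, d₀ = 1), with convergents p_k = a_k·p_{k-1} + p_{k-2}, q_k = a_k·q_{k-1} + q_{k-2} (p₋₁ = 1, q₋₁ = 0):
  k = 0: a₀ = 5; p₀/q₀ = 5/1; p₀² − 30·q₀² = 25 − 30 = -5.
  k = 1: m = 5, d = 5, a = ⌊(5 + 5)/5⌋ = 2; p/q = (2·5 + 1)/(2·1 + 0) = 11/2; p² − 30·q² = 121 − 120 = 1.
  The first convergent with p² − 30·q² = 1 gives the fundamental solution (x₁, y₁) = (11, 2).
Step 2: Apply the recurrence (x_{n+1}, y_{n+1}) = (x₁x_n + 30y₁y_n, x₁y_n + y₁x_n) repeatedly.
  From (x_1, y_1) = (11, 2): x_2 = 11·11 + 30·2·2 = 241; y_2 = 11·2 + 2·11 = 44.
  From (x_2, y_2) = (241, 44): x_3 = 11·241 + 30·2·44 = 5291; y_3 = 11·44 + 2·241 = 966.
  From (x_3, y_3) = (5291, 966): x_4 = 11·5291 + 30·2·966 = 116161; y_4 = 11·966 + 2·5291 = 21208.
  From (x_4, y_4) = (116161, 21208): x_5 = 11·116161 + 30·2·21208 = 2550251; y_5 = 11·21208 + 2·116161 = 465610.
Step 3: Verify x_5² - 30·y_5² = 6503780163001 - 6503780163000 = 1 (should be 1). ✓

(x_1, y_1) = (11, 2); (x_5, y_5) = (2550251, 465610).


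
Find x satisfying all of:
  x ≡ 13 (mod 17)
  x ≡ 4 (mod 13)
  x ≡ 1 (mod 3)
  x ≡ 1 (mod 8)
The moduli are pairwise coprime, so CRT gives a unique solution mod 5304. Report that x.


Product of moduli M = 17 · 13 · 3 · 8 = 5304.
Merge one congruence at a time:
  Start: x ≡ 13 (mod 17).
  Combine with x ≡ 4 (mod 13); new modulus lcm = 221.
    Write x = 13 + 17·t and substitute into x ≡ 4 (mod 13): 17·t ≡ 4 − 13 = -9 (mod 13).
    Reduce coefficients mod 13: 4·t ≡ 4 (mod 13).
    The inverse of 4 mod 13 is 10 (since 4·10 = 40 = 3·13 + 1), so t ≡ 10·4 = 40 ≡ 1 (mod 13).
    Then x = 13 + 17·1 = 30, valid modulo lcm(17, 13) = 221: x ≡ 30 (mod 221).
  Combine with x ≡ 1 (mod 3); new modulus lcm = 663.
    Write x = 30 + 221·t and substitute into x ≡ 1 (mod 3): 221·t ≡ 1 − 30 = -29 (mod 3).
    Reduce coefficients mod 3: 2·t ≡ 1 (mod 3).
    The inverse of 2 mod 3 is 2 (since 2·2 = 4 = 1·3 + 1), so t ≡ 2·1 = 2 ≡ 2 (mod 3).
    Then x = 30 + 221·2 = 472, valid modulo lcm(221, 3) = 663: x ≡ 472 (mod 663).
  Combine with x ≡ 1 (mod 8); new modulus lcm = 5304.
    Write x = 472 + 663·t and substitute into x ≡ 1 (mod 8): 663·t ≡ 1 − 472 = -471 (mod 8).
    Reduce coefficients mod 8: 7·t ≡ 1 (mod 8).
    The inverse of 7 mod 8 is 7 (since 7·7 = 49 = 6·8 + 1), so t ≡ 7·1 = 7 ≡ 7 (mod 8).
    Then x = 472 + 663·7 = 5113, valid modulo lcm(663, 8) = 5304: x ≡ 5113 (mod 5304).
Verify against each original: 5113 mod 17 = 13, 5113 mod 13 = 4, 5113 mod 3 = 1, 5113 mod 8 = 1.

x ≡ 5113 (mod 5304).


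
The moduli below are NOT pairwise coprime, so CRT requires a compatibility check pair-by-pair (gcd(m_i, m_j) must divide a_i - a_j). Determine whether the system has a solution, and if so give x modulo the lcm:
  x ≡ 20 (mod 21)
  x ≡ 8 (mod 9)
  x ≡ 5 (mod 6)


Moduli 21, 9, 6 are not pairwise coprime, so CRT works modulo lcm(m_i) when all pairwise compatibility conditions hold.
Pairwise compatibility: gcd(m_i, m_j) must divide a_i - a_j for every pair.
Merge one congruence at a time:
  Start: x ≡ 20 (mod 21).
  Combine with x ≡ 8 (mod 9): gcd(21, 9) = 3; 8 - 20 = -12, which IS divisible by 3, so compatible.
    Write x = 20 + 21·t and substitute into x ≡ 8 (mod 9): 21·t ≡ 8 − 20 = -12 (mod 9).
    Divide the congruence (and modulus) by g = 3: 7·t ≡ -4 (mod 3).
    Reduce coefficients mod 3: 1·t ≡ 2 (mod 3).
    So t ≡ 2 (mod 3).
    Then x = 20 + 21·2 = 62, valid modulo lcm(21, 9) = 63: x ≡ 62 (mod 63).
  Combine with x ≡ 5 (mod 6): gcd(63, 6) = 3; 5 - 62 = -57, which IS divisible by 3, so compatible.
    Write x = 62 + 63·t and substitute into x ≡ 5 (mod 6): 63·t ≡ 5 − 62 = -57 (mod 6).
    Divide the congruence (and modulus) by g = 3: 21·t ≡ -19 (mod 2).
    Reduce coefficients mod 2: 1·t ≡ 1 (mod 2).
    So t ≡ 1 (mod 2).
    Then x = 62 + 63·1 = 125, valid modulo lcm(63, 6) = 126: x ≡ 125 (mod 126).
Verify: 125 mod 21 = 20, 125 mod 9 = 8, 125 mod 6 = 5.

x ≡ 125 (mod 126).


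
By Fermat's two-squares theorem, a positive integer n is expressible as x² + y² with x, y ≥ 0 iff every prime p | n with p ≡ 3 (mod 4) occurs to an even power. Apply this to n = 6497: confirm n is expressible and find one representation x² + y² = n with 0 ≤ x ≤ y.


Step 1: Factor n = 6497 = 73 · 89.
Step 2: Check the mod-4 condition on each prime factor: 73 ≡ 1 (mod 4), exponent 1; 89 ≡ 1 (mod 4), exponent 1.
All primes ≡ 3 (mod 4) appear to even exponent (or don't appear), so by the two-squares theorem n IS expressible as a sum of two squares.
Step 3: Build a representation. Here n = 73 · 89 is a product of primes ≡ 1 (mod 4). Each prime p ≡ 1 (mod 4) is itself a sum of two squares; find a² by testing p − a² for a perfect square:
  73: 73 − 1² = 72, 73 − 2² = 69, 73 − 3² = 64 = 8² ⇒ 73 = 3² + 8².
  89: 89 − 1² = 88, 89 − 2² = 85, 89 − 3² = 80, 89 − 4² = 73, 89 − 5² = 64 = 8² ⇒ 89 = 5² + 8².
  Combine using the Brahmagupta–Fibonacci identity (a² + b²)(c² + d²) = (ac − bd)² + (ad + bc)² = (ac + bd)² + (ad − bc)²:
  73 · 89 = 6497: from (3² + 8²)(5² + 8²), take (3·5 − 8·8, 3·8 + 8·5) = (15 − 64, 24 + 40) = (-49, 64); dropping signs (only squares matter) gives (49, 64); check 49² + 64² = 2401 + 4096 = 6497 ✓.
Step 4: Order so x ≤ y and verify: 49² + 64² = 2401 + 4096 = 6497 = n. ✓

n = 6497 = 49² + 64² (one valid representation with x ≤ y).


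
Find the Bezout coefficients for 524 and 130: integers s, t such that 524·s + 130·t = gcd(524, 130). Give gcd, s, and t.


Euclidean algorithm on (524, 130) — divide until remainder is 0:
  524 = 4 · 130 + 4
  130 = 32 · 4 + 2
  4 = 2 · 2 + 0
gcd(524, 130) = 2.
Track Bezout coefficients alongside the remainders: start with r₀ = 524 = a·1 + b·0 (s = 1, t = 0) and r₁ = 130 = a·0 + b·1 (s = 0, t = 1); each new remainder r_{k+1} = r_{k-1} − q_k·r_k inherits s_{k+1} = s_{k-1} − q_k·s_k, t_{k+1} = t_{k-1} − q_k·t_k, so r_k = a·s_k + b·t_k at every step:
  q = 4: r = 4, s = 1 − 4·0 = 1, t = 0 − 4·1 = -4  (check: 524·1 + 130·(-4) = 4)
  q = 32: r = 2, s = 0 − 32·1 = -32, t = 1 − 32·(-4) = 129  (check: 524·(-32) + 130·129 = 2)
The row with r = 2 (the gcd) gives the Bezout coefficients s = -32, t = 129.
Result: 524 · (-32) + 130 · (129) = 2.

gcd(524, 130) = 2; s = -32, t = 129 (check: 524·(-32) + 130·129 = 2).


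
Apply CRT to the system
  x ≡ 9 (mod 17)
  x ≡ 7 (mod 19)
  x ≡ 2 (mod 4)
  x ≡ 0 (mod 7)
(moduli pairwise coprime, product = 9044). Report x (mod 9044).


Product of moduli M = 17 · 19 · 4 · 7 = 9044.
Merge one congruence at a time:
  Start: x ≡ 9 (mod 17).
  Combine with x ≡ 7 (mod 19); new modulus lcm = 323.
    Write x = 9 + 17·t and substitute into x ≡ 7 (mod 19): 17·t ≡ 7 − 9 = -2 (mod 19).
    Reduce coefficients mod 19: 17·t ≡ 17 (mod 19).
    The inverse of 17 mod 19 is 9 (since 17·9 = 153 = 8·19 + 1), so t ≡ 9·17 = 153 ≡ 1 (mod 19).
    Then x = 9 + 17·1 = 26, valid modulo lcm(17, 19) = 323: x ≡ 26 (mod 323).
  Combine with x ≡ 2 (mod 4); new modulus lcm = 1292.
    Write x = 26 + 323·t and substitute into x ≡ 2 (mod 4): 323·t ≡ 2 − 26 = -24 (mod 4).
    Reduce coefficients mod 4: 3·t ≡ 0 (mod 4).
    The inverse of 3 mod 4 is 3 (since 3·3 = 9 = 2·4 + 1), so t ≡ 3·0 = 0 ≡ 0 (mod 4).
    Then x = 26 + 323·0 = 26, valid modulo lcm(323, 4) = 1292: x ≡ 26 (mod 1292).
  Combine with x ≡ 0 (mod 7); new modulus lcm = 9044.
    Write x = 26 + 1292·t and substitute into x ≡ 0 (mod 7): 1292·t ≡ 0 − 26 = -26 (mod 7).
    Reduce coefficients mod 7: 4·t ≡ 2 (mod 7).
    The inverse of 4 mod 7 is 2 (since 4·2 = 8 = 1·7 + 1), so t ≡ 2·2 = 4 ≡ 4 (mod 7).
    Then x = 26 + 1292·4 = 5194, valid modulo lcm(1292, 7) = 9044: x ≡ 5194 (mod 9044).
Verify against each original: 5194 mod 17 = 9, 5194 mod 19 = 7, 5194 mod 4 = 2, 5194 mod 7 = 0.

x ≡ 5194 (mod 9044).


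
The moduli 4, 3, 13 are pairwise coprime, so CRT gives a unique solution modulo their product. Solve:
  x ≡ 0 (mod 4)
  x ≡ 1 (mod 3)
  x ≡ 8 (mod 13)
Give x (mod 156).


Moduli 4, 3, 13 are pairwise coprime; by CRT there is a unique solution modulo M = 4 · 3 · 13 = 156.
Solve pairwise, accumulating the modulus:
  Start with x ≡ 0 (mod 4).
  Combine with x ≡ 1 (mod 3): since gcd(4, 3) = 1, we get a unique residue mod 12.
    Write x = 0 + 4·t and substitute into x ≡ 1 (mod 3): 4·t ≡ 1 − 0 = 1 (mod 3).
    Reduce coefficients mod 3: 1·t ≡ 1 (mod 3).
    So t ≡ 1 (mod 3).
    Then x = 0 + 4·1 = 4, valid modulo lcm(4, 3) = 12: x ≡ 4 (mod 12).
  Combine with x ≡ 8 (mod 13): since gcd(12, 13) = 1, we get a unique residue mod 156.
    Write x = 4 + 12·t and substitute into x ≡ 8 (mod 13): 12·t ≡ 8 − 4 = 4 (mod 13).
    The inverse of 12 mod 13 is 12 (since 12·12 = 144 = 11·13 + 1), so t ≡ 12·4 = 48 ≡ 9 (mod 13).
    Then x = 4 + 12·9 = 112, valid modulo lcm(12, 13) = 156: x ≡ 112 (mod 156).
Verify: 112 mod 4 = 0 ✓, 112 mod 3 = 1 ✓, 112 mod 13 = 8 ✓.

x ≡ 112 (mod 156).


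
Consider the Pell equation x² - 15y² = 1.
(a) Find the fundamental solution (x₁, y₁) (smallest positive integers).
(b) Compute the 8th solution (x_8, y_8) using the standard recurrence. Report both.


Step 1: Find the fundamental solution (x₁, y₁) of x² - 15y² = 1.
  Expand √15 as a continued fraction. a₀ = ⌊√15⌋ = 3; iterate m_{k+1} = d_k·a_k − m_k, d_{k+1} = (15 − m_{k+1}²)/d_k, a_{k+1} = ⌊(a₀ + m_{k+1})/d_{k+1}⌋ (starting m₀ = 0, d₀ = 1), with convergents p_k = a_k·p_{k-1} + p_{k-2}, q_k = a_k·q_{k-1} + q_{k-2} (p₋₁ = 1, q₋₁ = 0):
  k = 0: a₀ = 3; p₀/q₀ = 3/1; p₀² − 15·q₀² = 9 − 15 = -6.
  k = 1: m = 3, d = 6, a = ⌊(3 + 3)/6⌋ = 1; p/q = (1·3 + 1)/(1·1 + 0) = 4/1; p² − 15·q² = 16 − 15 = 1.
  The first convergent with p² − 15·q² = 1 gives the fundamental solution (x₁, y₁) = (4, 1).
Step 2: Apply the recurrence (x_{n+1}, y_{n+1}) = (x₁x_n + 15y₁y_n, x₁y_n + y₁x_n) repeatedly.
  From (x_1, y_1) = (4, 1): x_2 = 4·4 + 15·1·1 = 31; y_2 = 4·1 + 1·4 = 8.
  From (x_2, y_2) = (31, 8): x_3 = 4·31 + 15·1·8 = 244; y_3 = 4·8 + 1·31 = 63.
  From (x_3, y_3) = (244, 63): x_4 = 4·244 + 15·1·63 = 1921; y_4 = 4·63 + 1·244 = 496.
  From (x_4, y_4) = (1921, 496): x_5 = 4·1921 + 15·1·496 = 15124; y_5 = 4·496 + 1·1921 = 3905.
  From (x_5, y_5) = (15124, 3905): x_6 = 4·15124 + 15·1·3905 = 119071; y_6 = 4·3905 + 1·15124 = 30744.
  From (x_6, y_6) = (119071, 30744): x_7 = 4·119071 + 15·1·30744 = 937444; y_7 = 4·30744 + 1·119071 = 242047.
  From (x_7, y_7) = (937444, 242047): x_8 = 4·937444 + 15·1·242047 = 7380481; y_8 = 4·242047 + 1·937444 = 1905632.
Step 3: Verify x_8² - 15·y_8² = 54471499791361 - 54471499791360 = 1 (should be 1). ✓

(x_1, y_1) = (4, 1); (x_8, y_8) = (7380481, 1905632).


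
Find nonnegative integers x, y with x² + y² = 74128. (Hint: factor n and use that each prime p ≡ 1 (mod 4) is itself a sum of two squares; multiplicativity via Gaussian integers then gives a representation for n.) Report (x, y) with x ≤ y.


Step 1: Factor n = 74128 = 2^4 · 41 · 113.
Step 2: Check the mod-4 condition on each prime factor: 2 = 2 (special); 41 ≡ 1 (mod 4), exponent 1; 113 ≡ 1 (mod 4), exponent 1.
All primes ≡ 3 (mod 4) appear to even exponent (or don't appear), so by the two-squares theorem n IS expressible as a sum of two squares.
Step 3: Build a representation. Group n = k² · m with k = 4 and m = 41 · 113 = 4633 (a product of primes ≡ 1 (mod 4)); a representation of m scales to one of n via (k·x)² + (k·y)² = k²(x² + y²). Each prime p ≡ 1 (mod 4) is itself a sum of two squares; find a² by testing p − a² for a perfect square:
  41: 41 − 1² = 40, 41 − 2² = 37, 41 − 3² = 32, 41 − 4² = 25 = 5² ⇒ 41 = 4² + 5².
  113: 113 − 1² = 112, 113 − 2² = 109, 113 − 3² = 104, 113 − 4² = 97, 113 − 5² = 88, 113 − 6² = 77, 113 − 7² = 64 = 8² ⇒ 113 = 7² + 8².
  Combine using the Brahmagupta–Fibonacci identity (a² + b²)(c² + d²) = (ac − bd)² + (ad + bc)² = (ac + bd)² + (ad − bc)²:
  41 · 113 = 4633: from (4² + 5²)(7² + 8²), take (4·7 − 5·8, 4·8 + 5·7) = (28 − 40, 32 + 35) = (-12, 67); dropping signs (only squares matter) gives (12, 67); check 12² + 67² = 144 + 4489 = 4633 ✓.
  Scale by k = 4: (4·12, 4·67) = (48, 268).
Step 4: Order so x ≤ y and verify: 48² + 268² = 2304 + 71824 = 74128 = n. ✓

n = 74128 = 48² + 268² (one valid representation with x ≤ y).


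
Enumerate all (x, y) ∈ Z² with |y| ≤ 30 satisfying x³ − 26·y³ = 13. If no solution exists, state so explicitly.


The equation is x³ - 26y³ = 13. For fixed y, x³ = 26·y³ + 13, so a solution requires the RHS to be a perfect cube.
Strategy: iterate y from -30 to 30, compute RHS = 26·y³ + 13, and check whether it is a (positive or negative) perfect cube.
Check small values of y:
  y = 0: RHS = 13 is not a perfect cube.
  y = 1: RHS = 39 is not a perfect cube.
  y = -1: RHS = -13 is not a perfect cube.
  y = 2: RHS = 221 is not a perfect cube.
  y = -2: RHS = -195 is not a perfect cube.
  y = 3: RHS = 715 is not a perfect cube.
  y = -3: RHS = -689 is not a perfect cube.
Continuing the search up to |y| = 30 finds no solutions either.
No (x, y) in the scanned range satisfies the equation.

No integer solutions with |y| ≤ 30.


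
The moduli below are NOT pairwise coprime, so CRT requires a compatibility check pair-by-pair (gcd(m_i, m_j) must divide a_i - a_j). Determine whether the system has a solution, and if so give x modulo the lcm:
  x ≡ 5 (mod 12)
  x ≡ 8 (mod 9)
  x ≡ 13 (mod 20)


Moduli 12, 9, 20 are not pairwise coprime, so CRT works modulo lcm(m_i) when all pairwise compatibility conditions hold.
Pairwise compatibility: gcd(m_i, m_j) must divide a_i - a_j for every pair.
Merge one congruence at a time:
  Start: x ≡ 5 (mod 12).
  Combine with x ≡ 8 (mod 9): gcd(12, 9) = 3; 8 - 5 = 3, which IS divisible by 3, so compatible.
    Write x = 5 + 12·t and substitute into x ≡ 8 (mod 9): 12·t ≡ 8 − 5 = 3 (mod 9).
    Divide the congruence (and modulus) by g = 3: 4·t ≡ 1 (mod 3).
    Reduce coefficients mod 3: 1·t ≡ 1 (mod 3).
    So t ≡ 1 (mod 3).
    Then x = 5 + 12·1 = 17, valid modulo lcm(12, 9) = 36: x ≡ 17 (mod 36).
  Combine with x ≡ 13 (mod 20): gcd(36, 20) = 4; 13 - 17 = -4, which IS divisible by 4, so compatible.
    Write x = 17 + 36·t and substitute into x ≡ 13 (mod 20): 36·t ≡ 13 − 17 = -4 (mod 20).
    Divide the congruence (and modulus) by g = 4: 9·t ≡ -1 (mod 5).
    Reduce coefficients mod 5: 4·t ≡ 4 (mod 5).
    The inverse of 4 mod 5 is 4 (since 4·4 = 16 = 3·5 + 1), so t ≡ 4·4 = 16 ≡ 1 (mod 5).
    Then x = 17 + 36·1 = 53, valid modulo lcm(36, 20) = 180: x ≡ 53 (mod 180).
Verify: 53 mod 12 = 5, 53 mod 9 = 8, 53 mod 20 = 13.

x ≡ 53 (mod 180).


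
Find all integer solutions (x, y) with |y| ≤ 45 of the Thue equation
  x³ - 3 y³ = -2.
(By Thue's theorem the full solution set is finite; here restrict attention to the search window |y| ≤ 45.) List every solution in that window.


The equation is x³ - 3y³ = -2. For fixed y, x³ = 3·y³ − 2, so a solution requires the RHS to be a perfect cube.
Strategy: iterate y from -45 to 45, compute RHS = 3·y³ − 2, and check whether it is a (positive or negative) perfect cube.
Check small values of y:
  y = 0: RHS = -2 is not a perfect cube.
  y = 1: RHS = 1 = (1)³ ⇒ x = 1 works.
  y = -1: RHS = -5 is not a perfect cube.
  y = 2: RHS = 22 is not a perfect cube.
  y = -2: RHS = -26 is not a perfect cube.
  y = 3: RHS = 79 is not a perfect cube.
  y = -3: RHS = -83 is not a perfect cube.
Continuing the search up to |y| = 45 finds no further solutions beyond those listed.
Collected solutions: (1, 1).

Solutions (with |y| ≤ 45): (1, 1).


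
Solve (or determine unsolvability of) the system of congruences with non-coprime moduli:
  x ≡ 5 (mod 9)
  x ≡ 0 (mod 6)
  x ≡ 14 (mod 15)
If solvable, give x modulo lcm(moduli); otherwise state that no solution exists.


Moduli 9, 6, 15 are not pairwise coprime, so CRT works modulo lcm(m_i) when all pairwise compatibility conditions hold.
Pairwise compatibility: gcd(m_i, m_j) must divide a_i - a_j for every pair.
Merge one congruence at a time:
  Start: x ≡ 5 (mod 9).
  Combine with x ≡ 0 (mod 6): gcd(9, 6) = 3, and 0 - 5 = -5 is NOT divisible by 3.
    ⇒ system is inconsistent (no integer solution).

No solution (the system is inconsistent).


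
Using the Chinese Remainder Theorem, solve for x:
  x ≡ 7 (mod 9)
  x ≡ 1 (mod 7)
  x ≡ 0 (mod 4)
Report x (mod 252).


Moduli 9, 7, 4 are pairwise coprime; by CRT there is a unique solution modulo M = 9 · 7 · 4 = 252.
Solve pairwise, accumulating the modulus:
  Start with x ≡ 7 (mod 9).
  Combine with x ≡ 1 (mod 7): since gcd(9, 7) = 1, we get a unique residue mod 63.
    Write x = 7 + 9·t and substitute into x ≡ 1 (mod 7): 9·t ≡ 1 − 7 = -6 (mod 7).
    Reduce coefficients mod 7: 2·t ≡ 1 (mod 7).
    The inverse of 2 mod 7 is 4 (since 2·4 = 8 = 1·7 + 1), so t ≡ 4·1 = 4 ≡ 4 (mod 7).
    Then x = 7 + 9·4 = 43, valid modulo lcm(9, 7) = 63: x ≡ 43 (mod 63).
  Combine with x ≡ 0 (mod 4): since gcd(63, 4) = 1, we get a unique residue mod 252.
    Write x = 43 + 63·t and substitute into x ≡ 0 (mod 4): 63·t ≡ 0 − 43 = -43 (mod 4).
    Reduce coefficients mod 4: 3·t ≡ 1 (mod 4).
    The inverse of 3 mod 4 is 3 (since 3·3 = 9 = 2·4 + 1), so t ≡ 3·1 = 3 ≡ 3 (mod 4).
    Then x = 43 + 63·3 = 232, valid modulo lcm(63, 4) = 252: x ≡ 232 (mod 252).
Verify: 232 mod 9 = 7 ✓, 232 mod 7 = 1 ✓, 232 mod 4 = 0 ✓.

x ≡ 232 (mod 252).


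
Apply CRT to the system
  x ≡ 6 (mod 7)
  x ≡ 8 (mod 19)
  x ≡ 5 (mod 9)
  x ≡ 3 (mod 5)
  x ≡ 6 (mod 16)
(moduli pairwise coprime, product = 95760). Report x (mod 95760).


Product of moduli M = 7 · 19 · 9 · 5 · 16 = 95760.
Merge one congruence at a time:
  Start: x ≡ 6 (mod 7).
  Combine with x ≡ 8 (mod 19); new modulus lcm = 133.
    Write x = 6 + 7·t and substitute into x ≡ 8 (mod 19): 7·t ≡ 8 − 6 = 2 (mod 19).
    The inverse of 7 mod 19 is 11 (since 7·11 = 77 = 4·19 + 1), so t ≡ 11·2 = 22 ≡ 3 (mod 19).
    Then x = 6 + 7·3 = 27, valid modulo lcm(7, 19) = 133: x ≡ 27 (mod 133).
  Combine with x ≡ 5 (mod 9); new modulus lcm = 1197.
    Write x = 27 + 133·t and substitute into x ≡ 5 (mod 9): 133·t ≡ 5 − 27 = -22 (mod 9).
    Reduce coefficients mod 9: 7·t ≡ 5 (mod 9).
    The inverse of 7 mod 9 is 4 (since 7·4 = 28 = 3·9 + 1), so t ≡ 4·5 = 20 ≡ 2 (mod 9).
    Then x = 27 + 133·2 = 293, valid modulo lcm(133, 9) = 1197: x ≡ 293 (mod 1197).
  Combine with x ≡ 3 (mod 5); new modulus lcm = 5985.
    Write x = 293 + 1197·t and substitute into x ≡ 3 (mod 5): 1197·t ≡ 3 − 293 = -290 (mod 5).
    Reduce coefficients mod 5: 2·t ≡ 0 (mod 5).
    The inverse of 2 mod 5 is 3 (since 2·3 = 6 = 1·5 + 1), so t ≡ 3·0 = 0 ≡ 0 (mod 5).
    Then x = 293 + 1197·0 = 293, valid modulo lcm(1197, 5) = 5985: x ≡ 293 (mod 5985).
  Combine with x ≡ 6 (mod 16); new modulus lcm = 95760.
    Write x = 293 + 5985·t and substitute into x ≡ 6 (mod 16): 5985·t ≡ 6 − 293 = -287 (mod 16).
    Reduce coefficients mod 16: 1·t ≡ 1 (mod 16).
    So t ≡ 1 (mod 16).
    Then x = 293 + 5985·1 = 6278, valid modulo lcm(5985, 16) = 95760: x ≡ 6278 (mod 95760).
Verify against each original: 6278 mod 7 = 6, 6278 mod 19 = 8, 6278 mod 9 = 5, 6278 mod 5 = 3, 6278 mod 16 = 6.

x ≡ 6278 (mod 95760).


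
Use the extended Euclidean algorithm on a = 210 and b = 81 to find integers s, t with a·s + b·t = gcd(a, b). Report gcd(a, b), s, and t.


Euclidean algorithm on (210, 81) — divide until remainder is 0:
  210 = 2 · 81 + 48
  81 = 1 · 48 + 33
  48 = 1 · 33 + 15
  33 = 2 · 15 + 3
  15 = 5 · 3 + 0
gcd(210, 81) = 3.
Track Bezout coefficients alongside the remainders: start with r₀ = 210 = a·1 + b·0 (s = 1, t = 0) and r₁ = 81 = a·0 + b·1 (s = 0, t = 1); each new remainder r_{k+1} = r_{k-1} − q_k·r_k inherits s_{k+1} = s_{k-1} − q_k·s_k, t_{k+1} = t_{k-1} − q_k·t_k, so r_k = a·s_k + b·t_k at every step:
  q = 2: r = 48, s = 1 − 2·0 = 1, t = 0 − 2·1 = -2  (check: 210·1 + 81·(-2) = 48)
  q = 1: r = 33, s = 0 − 1·1 = -1, t = 1 − 1·(-2) = 3  (check: 210·(-1) + 81·3 = 33)
  q = 1: r = 15, s = 1 − 1·(-1) = 2, t = -2 − 1·3 = -5  (check: 210·2 + 81·(-5) = 15)
  q = 2: r = 3, s = -1 − 2·2 = -5, t = 3 − 2·(-5) = 13  (check: 210·(-5) + 81·13 = 3)
The row with r = 3 (the gcd) gives the Bezout coefficients s = -5, t = 13.
Result: 210 · (-5) + 81 · (13) = 3.

gcd(210, 81) = 3; s = -5, t = 13 (check: 210·(-5) + 81·13 = 3).


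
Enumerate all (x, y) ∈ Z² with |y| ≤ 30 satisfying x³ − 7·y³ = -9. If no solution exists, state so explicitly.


The equation is x³ - 7y³ = -9. For fixed y, x³ = 7·y³ − 9, so a solution requires the RHS to be a perfect cube.
Strategy: iterate y from -30 to 30, compute RHS = 7·y³ − 9, and check whether it is a (positive or negative) perfect cube.
Check small values of y:
  y = 0: RHS = -9 is not a perfect cube.
  y = 1: RHS = -2 is not a perfect cube.
  y = -1: RHS = -16 is not a perfect cube.
  y = 2: RHS = 47 is not a perfect cube.
  y = -2: RHS = -65 is not a perfect cube.
  y = 3: RHS = 180 is not a perfect cube.
  y = -3: RHS = -198 is not a perfect cube.
Continuing the search up to |y| = 30 finds no solutions either.
No (x, y) in the scanned range satisfies the equation.

No integer solutions with |y| ≤ 30.


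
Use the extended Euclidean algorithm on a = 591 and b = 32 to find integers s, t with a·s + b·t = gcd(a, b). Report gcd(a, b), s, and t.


Euclidean algorithm on (591, 32) — divide until remainder is 0:
  591 = 18 · 32 + 15
  32 = 2 · 15 + 2
  15 = 7 · 2 + 1
  2 = 2 · 1 + 0
gcd(591, 32) = 1.
Track Bezout coefficients alongside the remainders: start with r₀ = 591 = a·1 + b·0 (s = 1, t = 0) and r₁ = 32 = a·0 + b·1 (s = 0, t = 1); each new remainder r_{k+1} = r_{k-1} − q_k·r_k inherits s_{k+1} = s_{k-1} − q_k·s_k, t_{k+1} = t_{k-1} − q_k·t_k, so r_k = a·s_k + b·t_k at every step:
  q = 18: r = 15, s = 1 − 18·0 = 1, t = 0 − 18·1 = -18  (check: 591·1 + 32·(-18) = 15)
  q = 2: r = 2, s = 0 − 2·1 = -2, t = 1 − 2·(-18) = 37  (check: 591·(-2) + 32·37 = 2)
  q = 7: r = 1, s = 1 − 7·(-2) = 15, t = -18 − 7·37 = -277  (check: 591·15 + 32·(-277) = 1)
The row with r = 1 (the gcd) gives the Bezout coefficients s = 15, t = -277.
Result: 591 · (15) + 32 · (-277) = 1.

gcd(591, 32) = 1; s = 15, t = -277 (check: 591·15 + 32·(-277) = 1).


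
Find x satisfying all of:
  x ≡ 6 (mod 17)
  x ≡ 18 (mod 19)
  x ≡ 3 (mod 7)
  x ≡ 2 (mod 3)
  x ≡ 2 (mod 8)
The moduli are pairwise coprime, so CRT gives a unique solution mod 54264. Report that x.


Product of moduli M = 17 · 19 · 7 · 3 · 8 = 54264.
Merge one congruence at a time:
  Start: x ≡ 6 (mod 17).
  Combine with x ≡ 18 (mod 19); new modulus lcm = 323.
    Write x = 6 + 17·t and substitute into x ≡ 18 (mod 19): 17·t ≡ 18 − 6 = 12 (mod 19).
    The inverse of 17 mod 19 is 9 (since 17·9 = 153 = 8·19 + 1), so t ≡ 9·12 = 108 ≡ 13 (mod 19).
    Then x = 6 + 17·13 = 227, valid modulo lcm(17, 19) = 323: x ≡ 227 (mod 323).
  Combine with x ≡ 3 (mod 7); new modulus lcm = 2261.
    Write x = 227 + 323·t and substitute into x ≡ 3 (mod 7): 323·t ≡ 3 − 227 = -224 (mod 7).
    Reduce coefficients mod 7: 1·t ≡ 0 (mod 7).
    So t ≡ 0 (mod 7).
    Then x = 227 + 323·0 = 227, valid modulo lcm(323, 7) = 2261: x ≡ 227 (mod 2261).
  Combine with x ≡ 2 (mod 3); new modulus lcm = 6783.
    Write x = 227 + 2261·t and substitute into x ≡ 2 (mod 3): 2261·t ≡ 2 − 227 = -225 (mod 3).
    Reduce coefficients mod 3: 2·t ≡ 0 (mod 3).
    The inverse of 2 mod 3 is 2 (since 2·2 = 4 = 1·3 + 1), so t ≡ 2·0 = 0 ≡ 0 (mod 3).
    Then x = 227 + 2261·0 = 227, valid modulo lcm(2261, 3) = 6783: x ≡ 227 (mod 6783).
  Combine with x ≡ 2 (mod 8); new modulus lcm = 54264.
    Write x = 227 + 6783·t and substitute into x ≡ 2 (mod 8): 6783·t ≡ 2 − 227 = -225 (mod 8).
    Reduce coefficients mod 8: 7·t ≡ 7 (mod 8).
    The inverse of 7 mod 8 is 7 (since 7·7 = 49 = 6·8 + 1), so t ≡ 7·7 = 49 ≡ 1 (mod 8).
    Then x = 227 + 6783·1 = 7010, valid modulo lcm(6783, 8) = 54264: x ≡ 7010 (mod 54264).
Verify against each original: 7010 mod 17 = 6, 7010 mod 19 = 18, 7010 mod 7 = 3, 7010 mod 3 = 2, 7010 mod 8 = 2.

x ≡ 7010 (mod 54264).


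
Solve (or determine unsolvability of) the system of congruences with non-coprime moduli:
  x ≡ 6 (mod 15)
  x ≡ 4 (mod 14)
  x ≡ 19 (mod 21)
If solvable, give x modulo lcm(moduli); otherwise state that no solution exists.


Moduli 15, 14, 21 are not pairwise coprime, so CRT works modulo lcm(m_i) when all pairwise compatibility conditions hold.
Pairwise compatibility: gcd(m_i, m_j) must divide a_i - a_j for every pair.
Merge one congruence at a time:
  Start: x ≡ 6 (mod 15).
  Combine with x ≡ 4 (mod 14): gcd(15, 14) = 1; 4 - 6 = -2, which IS divisible by 1, so compatible.
    Write x = 6 + 15·t and substitute into x ≡ 4 (mod 14): 15·t ≡ 4 − 6 = -2 (mod 14).
    Reduce coefficients mod 14: 1·t ≡ 12 (mod 14).
    So t ≡ 12 (mod 14).
    Then x = 6 + 15·12 = 186, valid modulo lcm(15, 14) = 210: x ≡ 186 (mod 210).
  Combine with x ≡ 19 (mod 21): gcd(210, 21) = 21, and 19 - 186 = -167 is NOT divisible by 21.
    ⇒ system is inconsistent (no integer solution).

No solution (the system is inconsistent).


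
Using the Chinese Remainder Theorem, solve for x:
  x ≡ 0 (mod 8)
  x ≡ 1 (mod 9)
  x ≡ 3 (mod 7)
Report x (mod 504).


Moduli 8, 9, 7 are pairwise coprime; by CRT there is a unique solution modulo M = 8 · 9 · 7 = 504.
Solve pairwise, accumulating the modulus:
  Start with x ≡ 0 (mod 8).
  Combine with x ≡ 1 (mod 9): since gcd(8, 9) = 1, we get a unique residue mod 72.
    Write x = 0 + 8·t and substitute into x ≡ 1 (mod 9): 8·t ≡ 1 − 0 = 1 (mod 9).
    The inverse of 8 mod 9 is 8 (since 8·8 = 64 = 7·9 + 1), so t ≡ 8·1 = 8 ≡ 8 (mod 9).
    Then x = 0 + 8·8 = 64, valid modulo lcm(8, 9) = 72: x ≡ 64 (mod 72).
  Combine with x ≡ 3 (mod 7): since gcd(72, 7) = 1, we get a unique residue mod 504.
    Write x = 64 + 72·t and substitute into x ≡ 3 (mod 7): 72·t ≡ 3 − 64 = -61 (mod 7).
    Reduce coefficients mod 7: 2·t ≡ 2 (mod 7).
    The inverse of 2 mod 7 is 4 (since 2·4 = 8 = 1·7 + 1), so t ≡ 4·2 = 8 ≡ 1 (mod 7).
    Then x = 64 + 72·1 = 136, valid modulo lcm(72, 7) = 504: x ≡ 136 (mod 504).
Verify: 136 mod 8 = 0 ✓, 136 mod 9 = 1 ✓, 136 mod 7 = 3 ✓.

x ≡ 136 (mod 504).


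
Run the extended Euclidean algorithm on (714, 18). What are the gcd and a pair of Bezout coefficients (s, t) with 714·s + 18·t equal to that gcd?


Euclidean algorithm on (714, 18) — divide until remainder is 0:
  714 = 39 · 18 + 12
  18 = 1 · 12 + 6
  12 = 2 · 6 + 0
gcd(714, 18) = 6.
Track Bezout coefficients alongside the remainders: start with r₀ = 714 = a·1 + b·0 (s = 1, t = 0) and r₁ = 18 = a·0 + b·1 (s = 0, t = 1); each new remainder r_{k+1} = r_{k-1} − q_k·r_k inherits s_{k+1} = s_{k-1} − q_k·s_k, t_{k+1} = t_{k-1} − q_k·t_k, so r_k = a·s_k + b·t_k at every step:
  q = 39: r = 12, s = 1 − 39·0 = 1, t = 0 − 39·1 = -39  (check: 714·1 + 18·(-39) = 12)
  q = 1: r = 6, s = 0 − 1·1 = -1, t = 1 − 1·(-39) = 40  (check: 714·(-1) + 18·40 = 6)
The row with r = 6 (the gcd) gives the Bezout coefficients s = -1, t = 40.
Result: 714 · (-1) + 18 · (40) = 6.

gcd(714, 18) = 6; s = -1, t = 40 (check: 714·(-1) + 18·40 = 6).
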